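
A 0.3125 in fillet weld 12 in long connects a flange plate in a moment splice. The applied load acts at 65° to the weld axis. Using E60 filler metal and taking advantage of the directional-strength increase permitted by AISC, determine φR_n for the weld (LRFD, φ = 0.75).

E60XX → F_EXX = 60 ksi.
t_e = 0.707 × 0.3125 = 0.2209 in; A_we = 0.2209 × 12 = 2.651 in².
Directional factor: 1.0 + 0.5 sin^1.5(65°) = 1.431.
F_nw = 0.6 × 60 × 1.431 = 51.53 ksi.
φR_n = 0.75 × 51.53 × 2.651 = 102.5 kip.

φR_n ≈ 102 kip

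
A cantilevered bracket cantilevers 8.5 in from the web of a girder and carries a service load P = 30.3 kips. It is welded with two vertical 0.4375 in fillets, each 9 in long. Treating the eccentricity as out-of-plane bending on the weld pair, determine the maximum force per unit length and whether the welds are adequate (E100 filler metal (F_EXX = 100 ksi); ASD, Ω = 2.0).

L_w = 2 × 9 = 18 in; section modulus (unit throat) S = 2 × L²/6 = 27 in².
Direct shear f_v = P/L_w = 30.3/18 = 1.683 kip/in.
Moment M = P × e = 30.3 × 8.5 = 257.55 kip·in; bending f_b = M/S = 9.539 kip/in.
f_max = √(f_v² + f_b²) = √(1.683² + 9.539²) = 9.686 kip/in.
r_n/Ω = (1/2.0) × 0.6 × 100 × (0.707 × 0.4375) = 9.279 kip/in → NOT adequate.

f_max ≈ 9.69 kip/in; NOT adequate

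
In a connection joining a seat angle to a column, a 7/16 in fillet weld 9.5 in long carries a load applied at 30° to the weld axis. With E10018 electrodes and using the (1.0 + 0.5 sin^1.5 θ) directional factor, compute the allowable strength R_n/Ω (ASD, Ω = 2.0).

E100XX → F_EXX = 100 ksi.
t_e = 0.707 × 0.4375 = 0.3093 in; A_we = 0.3093 × 9.5 = 2.938 in².
Directional factor: 1.0 + 0.5 sin^1.5(30°) = 1.177.
F_nw = 0.6 × 100 × 1.177 = 70.61 ksi.
R_n/Ω = (70.61 × 2.938) / 2.0 = 103.7 kips.

R_n/Ω ≈ 104 kips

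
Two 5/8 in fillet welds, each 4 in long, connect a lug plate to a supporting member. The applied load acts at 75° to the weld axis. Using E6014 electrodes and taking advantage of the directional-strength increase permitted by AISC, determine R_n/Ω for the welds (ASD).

R_n/Ω ≈ 93.8 kips

E60XX → F_EXX = 60 ksi.
t_e = 0.707 × 0.625 = 0.4419 in; A_we = 0.4419 × 8 = 3.535 in².
Directional factor: 1.0 + 0.5 sin^1.5(75°) = 1.475.
F_nw = 0.6 × 60 × 1.475 = 53.09 ksi.
R_n/Ω = (53.09 × 3.535) / 2.0 = 93.83 kips.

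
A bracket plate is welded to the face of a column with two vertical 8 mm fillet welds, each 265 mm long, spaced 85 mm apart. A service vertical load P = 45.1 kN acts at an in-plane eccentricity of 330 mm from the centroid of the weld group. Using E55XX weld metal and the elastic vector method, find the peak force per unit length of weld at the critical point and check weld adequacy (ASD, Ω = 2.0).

f_max ≈ 542 N/mm; adequate

E55XX → F_EXX = 550 MPa.
Total weld length L_w = 530 mm. Treat welds as unit-width lines.
Polar moment about centroid: J = 2[d³/12 + d(b/2)²] = 2[265³/12 + 265×42.5²] = 4059000 mm³.
Direct shear f_v = P/L_w = 45.1×10³ / 530 = 85.09 N/mm (vertical).
Torsion M = P·e = 45.1×10³ × 330 = 14883000 N·mm.
Critical point at (x, y) = (42.5, 132.5) from centroid. f_tx = M·y/J = 485.8 N/mm; f_ty = M·x/J = 155.8 N/mm.
Resultant f_max = √[f_tx² + (f_v + f_ty)²] = √[485.8² + (85.09 + 155.8)²] = 542.3 N/mm.
Capacity per unit length: r_n/Ω = (1/2.0) × 0.6 × 550 × (0.707 × 8) = 933.2 N/mm.
542.3 ≤ 933.2 → adequate.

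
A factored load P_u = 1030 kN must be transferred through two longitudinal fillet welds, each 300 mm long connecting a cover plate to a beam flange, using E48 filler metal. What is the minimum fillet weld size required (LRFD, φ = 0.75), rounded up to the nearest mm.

E48XX → F_EXX = 480 MPa.
Total weld length L = 600 mm.
Required throat t_e = P_u / (φ × 0.6 F_EXX × L) = 1030 / (0.75 × 0.6 × 480 × 600 × 10⁻³) = 7.948 mm.
Required leg w = t_e / 0.707 = 11.24 mm → use 12 mm.

w = 12 mm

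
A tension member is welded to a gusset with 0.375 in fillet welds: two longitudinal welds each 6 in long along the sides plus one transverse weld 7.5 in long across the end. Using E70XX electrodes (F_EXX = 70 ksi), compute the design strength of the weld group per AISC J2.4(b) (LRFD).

φR_n ≈ 179 kips

t_e = 0.707 × 0.375 = 0.2651 in.
R_nwl = 0.6 × 70 × 0.2651 × 12 = 133.6 kips (longitudinal, 2 welds).
R_nwt = 0.6 × 70 × 0.2651 × 7.5 = 83.51 kips (transverse, base value).
(i) R_nwl + R_nwt = 217.1 kips; (ii) 0.85 R_nwl + 1.5 R_nwt = 238.9 kips.
R_n = max = 238.9 kips [governs: (ii)]; φR_n = 179.1 kips.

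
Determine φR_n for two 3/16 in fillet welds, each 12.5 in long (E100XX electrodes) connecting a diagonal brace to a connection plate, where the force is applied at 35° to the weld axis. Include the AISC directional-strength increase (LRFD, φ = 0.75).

φR_n ≈ 182 kip

E100XX → F_EXX = 100 ksi.
t_e = 0.707 × 0.1875 = 0.1326 in; A_we = 0.1326 × 25 = 3.314 in².
Directional factor: 1.0 + 0.5 sin^1.5(35°) = 1.217.
F_nw = 0.6 × 100 × 1.217 = 73.03 ksi.
φR_n = 0.75 × 73.03 × 3.314 = 181.5 kip.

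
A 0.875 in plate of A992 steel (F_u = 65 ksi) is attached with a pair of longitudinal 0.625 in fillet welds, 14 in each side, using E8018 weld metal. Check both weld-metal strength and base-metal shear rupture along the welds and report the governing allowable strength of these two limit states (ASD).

E80XX → F_EXX = 80 ksi.
t_e = 0.707 × 0.625 = 0.4419 in; L = 28 in.
Weld metal: R_n/Ω = (1/2.0) × 0.6 × 80 × 0.4419 × 28 = 296.9 kips.
Base metal (shear rupture): R_n/Ω = (1/2.0) × 0.6 × 65 × 0.875 × 28 = 477.8 kips.
Governing: weld metal.

R_n/Ω ≈ 297 kips (weld metal governs)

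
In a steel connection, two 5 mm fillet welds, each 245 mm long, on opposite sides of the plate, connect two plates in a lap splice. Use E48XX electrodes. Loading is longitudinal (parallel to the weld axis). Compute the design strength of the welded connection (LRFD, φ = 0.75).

φR_n ≈ 374 kN

E48XX → F_EXX = 480 MPa.
Effective throat t_e = 0.707 × 5 = 3.535 mm.
Total length L = 490 mm; A_we = 3.535 × 490 = 1732 mm².
F_nw = 0.6 F_EXX = 0.6 × 480 = 288 MPa.
φR_n = 0.75 × 288 × 1732 × 10⁻³ = 374.1 kN.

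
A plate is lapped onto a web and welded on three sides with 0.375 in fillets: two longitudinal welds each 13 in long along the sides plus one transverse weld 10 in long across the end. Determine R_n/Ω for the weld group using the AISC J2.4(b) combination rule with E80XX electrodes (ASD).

E80XX → F_EXX = 80 ksi.
t_e = 0.707 × 0.375 = 0.2651 in.
R_nwl = 0.6 × 80 × 0.2651 × 26 = 330.9 kips (longitudinal, 2 welds).
R_nwt = 0.6 × 80 × 0.2651 × 10 = 127.3 kips (transverse, base value).
(i) R_nwl + R_nwt = 458.1 kips; (ii) 0.85 R_nwl + 1.5 R_nwt = 472.1 kips.
R_n = max = 472.1 kips [governs: (ii)]; R_n/Ω = 236.1 kips.

R_n/Ω ≈ 236 kips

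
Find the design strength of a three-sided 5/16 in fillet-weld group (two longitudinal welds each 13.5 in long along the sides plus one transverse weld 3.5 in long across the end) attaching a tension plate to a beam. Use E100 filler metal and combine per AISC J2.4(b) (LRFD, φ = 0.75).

E100XX → F_EXX = 100 ksi.
t_e = 0.707 × 0.3125 = 0.2209 in.
R_nwl = 0.6 × 100 × 0.2209 × 27 = 357.9 kip (longitudinal, 2 welds).
R_nwt = 0.6 × 100 × 0.2209 × 3.5 = 46.4 kip (transverse, base value).
(i) R_nwl + R_nwt = 404.3 kip; (ii) 0.85 R_nwl + 1.5 R_nwt = 373.8 kip.
R_n = max = 404.3 kip [governs: (i)]; φR_n = 303.2 kip.

φR_n ≈ 303 kip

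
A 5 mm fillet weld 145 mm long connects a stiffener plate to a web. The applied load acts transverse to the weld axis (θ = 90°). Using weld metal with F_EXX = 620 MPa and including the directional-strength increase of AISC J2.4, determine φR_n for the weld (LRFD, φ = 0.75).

φR_n ≈ 215 kN

t_e = 0.707 × 5 = 3.535 mm; A_we = 3.535 × 145 = 512.6 mm².
Directional factor: 1.0 + 0.5 sin^1.5(90°) = 1.5.
F_nw = 0.6 × 620 × 1.5 = 558 MPa.
φR_n = 0.75 × 558 × 512.6 × 10⁻³ = 214.5 kN.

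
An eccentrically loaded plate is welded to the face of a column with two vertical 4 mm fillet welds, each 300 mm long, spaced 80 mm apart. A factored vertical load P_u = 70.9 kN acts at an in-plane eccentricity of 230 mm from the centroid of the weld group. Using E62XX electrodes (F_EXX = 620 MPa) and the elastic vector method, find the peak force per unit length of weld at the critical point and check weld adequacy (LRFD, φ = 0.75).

f_max ≈ 507 N/mm; adequate

Total weld length L_w = 600 mm. Treat welds as unit-width lines.
Polar moment about centroid: J = 2[d³/12 + d(b/2)²] = 2[300³/12 + 300×40²] = 5460000 mm³.
Direct shear f_v = P/L_w = 70.9×10³ / 600 = 118.2 N/mm (vertical).
Torsion M = P·e = 70.9×10³ × 230 = 16307000 N·mm.
Critical point at (x, y) = (40, 150) from centroid. f_tx = M·y/J = 448 N/mm; f_ty = M·x/J = 119.5 N/mm.
Resultant f_max = √[f_tx² + (f_v + f_ty)²] = √[448² + (118.2 + 119.5)²] = 507.1 N/mm.
Capacity per unit length: φr_n = 0.75 × 0.6 × 620 × (0.707 × 4) = 789 N/mm.
507.1 ≤ 789 → adequate.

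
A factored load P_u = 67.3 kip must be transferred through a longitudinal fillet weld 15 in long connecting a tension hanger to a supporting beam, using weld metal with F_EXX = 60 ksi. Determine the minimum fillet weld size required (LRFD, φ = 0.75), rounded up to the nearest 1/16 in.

w = 1/4 in

Total weld length L = 15 in.
Required throat t_e = P_u / (φ × 0.6 F_EXX × L) = 67.3 / (0.75 × 0.6 × 60 × 15) = 0.1662 in.
Required leg w = t_e / 0.707 = 0.235 in → use 1/4 in.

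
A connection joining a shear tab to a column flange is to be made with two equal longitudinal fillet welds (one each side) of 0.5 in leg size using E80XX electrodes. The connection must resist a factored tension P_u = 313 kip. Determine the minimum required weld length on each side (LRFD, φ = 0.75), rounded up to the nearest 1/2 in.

L = 12.5 in on each side

E80XX → F_EXX = 80 ksi.
Throat t_e = 0.707 × 0.5 = 0.3535 in.
φr_n = 0.75 × 0.6 × 80 × 0.3535 = 12.73 kip/in.
L_req = P_u / φr_n = 313 / 12.73 = 24.6 in total.
Per side: 24.6 / 2 = 12.3 in.
Round up → use L = 12.5 in on each side.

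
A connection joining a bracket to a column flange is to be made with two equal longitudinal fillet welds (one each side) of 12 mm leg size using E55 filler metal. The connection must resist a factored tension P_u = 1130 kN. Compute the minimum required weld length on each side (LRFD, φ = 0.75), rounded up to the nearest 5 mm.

E55XX → F_EXX = 550 MPa.
Throat t_e = 0.707 × 12 = 8.484 mm.
φr_n = 0.75 × 0.6 × 550 × 8.484 × 10⁻³ = 2.1 kN/mm.
L_req = P_u / φr_n = 1130 / 2.1 = 538.1 mm total.
Per side: 538.1 / 2 = 269.1 mm.
Round up → use L = 270 mm on each side.

L = 270 mm on each side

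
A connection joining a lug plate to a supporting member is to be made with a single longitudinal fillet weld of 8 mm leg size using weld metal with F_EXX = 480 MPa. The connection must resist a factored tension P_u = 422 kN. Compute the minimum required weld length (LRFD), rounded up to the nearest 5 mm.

L = 350 mm

Throat t_e = 0.707 × 8 = 5.656 mm.
φr_n = 0.75 × 0.6 × 480 × 5.656 × 10⁻³ = 1.222 kN/mm.
L_req = P_u / φr_n = 422 / 1.222 = 345.4 mm total.
Round up → use L = 350 mm.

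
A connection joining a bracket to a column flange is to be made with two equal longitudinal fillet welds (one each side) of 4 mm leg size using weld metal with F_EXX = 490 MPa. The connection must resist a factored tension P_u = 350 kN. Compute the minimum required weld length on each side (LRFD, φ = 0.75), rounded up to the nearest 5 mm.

Throat t_e = 0.707 × 4 = 2.828 mm.
φr_n = 0.75 × 0.6 × 490 × 2.828 × 10⁻³ = 0.6236 kN/mm.
L_req = P_u / φr_n = 350 / 0.6236 = 561.3 mm total.
Per side: 561.3 / 2 = 280.6 mm.
Round up → use L = 285 mm on each side.

L = 285 mm on each side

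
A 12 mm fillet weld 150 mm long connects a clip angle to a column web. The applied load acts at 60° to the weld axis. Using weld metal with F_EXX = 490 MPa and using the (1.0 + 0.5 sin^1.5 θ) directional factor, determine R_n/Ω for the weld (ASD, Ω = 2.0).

R_n/Ω ≈ 262 kN

t_e = 0.707 × 12 = 8.484 mm; A_we = 8.484 × 150 = 1273 mm².
Directional factor: 1.0 + 0.5 sin^1.5(60°) = 1.403.
F_nw = 0.6 × 490 × 1.403 = 412.5 MPa.
R_n/Ω = (412.5 × 1273) / 2.0 × 10⁻³ = 262.5 kN.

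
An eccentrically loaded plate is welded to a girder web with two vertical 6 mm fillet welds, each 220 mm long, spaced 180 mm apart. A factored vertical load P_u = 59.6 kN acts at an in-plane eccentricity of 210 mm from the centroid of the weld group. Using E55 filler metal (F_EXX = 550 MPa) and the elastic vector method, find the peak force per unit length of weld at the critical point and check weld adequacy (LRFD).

Total weld length L_w = 440 mm. Treat welds as unit-width lines.
Polar moment about centroid: J = 2[d³/12 + d(b/2)²] = 2[220³/12 + 220×90²] = 5339000 mm³.
Direct shear f_v = P/L_w = 59.6×10³ / 440 = 135.5 N/mm (vertical).
Torsion M = P·e = 59.6×10³ × 210 = 12516000 N·mm.
Critical point at (x, y) = (90, 110) from centroid. f_tx = M·y/J = 257.9 N/mm; f_ty = M·x/J = 211 N/mm.
Resultant f_max = √[f_tx² + (f_v + f_ty)²] = √[257.9² + (135.5 + 211)²] = 431.9 N/mm.
Capacity per unit length: φr_n = 0.75 × 0.6 × 550 × (0.707 × 6) = 1050 N/mm.
431.9 ≤ 1050 → adequate.

f_max ≈ 432 N/mm; adequate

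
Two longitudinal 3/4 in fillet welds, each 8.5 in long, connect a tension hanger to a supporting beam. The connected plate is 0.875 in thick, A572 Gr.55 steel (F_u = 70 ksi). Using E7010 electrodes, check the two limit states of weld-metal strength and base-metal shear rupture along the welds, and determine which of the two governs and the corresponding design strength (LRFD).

φR_n ≈ 284 kip (weld metal governs)

E70XX → F_EXX = 70 ksi.
t_e = 0.707 × 0.75 = 0.5302 in; L = 17 in.
Weld metal: φR_n = 0.75 × 0.6 × 70 × 0.5302 × 17 = 283.9 kip.
Base metal (shear rupture): φR_n = 0.75 × 0.6 × 70 × 0.875 × 17 = 468.6 kip.
Governing: weld metal.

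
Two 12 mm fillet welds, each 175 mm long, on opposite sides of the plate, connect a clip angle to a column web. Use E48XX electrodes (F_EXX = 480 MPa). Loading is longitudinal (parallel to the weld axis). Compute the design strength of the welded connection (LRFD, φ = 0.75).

Effective throat t_e = 0.707 × 12 = 8.484 mm.
Total length L = 350 mm; A_we = 8.484 × 350 = 2969 mm².
F_nw = 0.6 F_EXX = 0.6 × 480 = 288 MPa.
φR_n = 0.75 × 288 × 2969 × 10⁻³ = 641.4 kN.

φR_n ≈ 641 kN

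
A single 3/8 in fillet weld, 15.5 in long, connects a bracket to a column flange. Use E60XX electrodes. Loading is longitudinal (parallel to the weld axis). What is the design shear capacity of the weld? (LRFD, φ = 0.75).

E60XX → F_EXX = 60 ksi.
Effective throat t_e = 0.707 × 0.375 = 0.2651 in.
Total length L = 15.5 in; A_we = 0.2651 × 15.5 = 4.109 in².
F_nw = 0.6 F_EXX = 0.6 × 60 = 36 ksi.
φR_n = 0.75 × 36 × 4.109 = 111 kip.

φR_n ≈ 111 kip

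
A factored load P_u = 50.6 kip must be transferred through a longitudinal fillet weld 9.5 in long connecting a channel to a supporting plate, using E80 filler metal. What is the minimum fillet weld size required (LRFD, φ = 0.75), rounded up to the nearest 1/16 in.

w = 1/4 in

E80XX → F_EXX = 80 ksi.
Total weld length L = 9.5 in.
Required throat t_e = P_u / (φ × 0.6 F_EXX × L) = 50.6 / (0.75 × 0.6 × 80 × 9.5) = 0.148 in.
Required leg w = t_e / 0.707 = 0.2093 in → use 1/4 in.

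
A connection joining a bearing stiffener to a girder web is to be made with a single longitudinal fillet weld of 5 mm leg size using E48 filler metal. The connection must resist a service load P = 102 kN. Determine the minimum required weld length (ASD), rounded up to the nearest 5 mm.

E48XX → F_EXX = 480 MPa.
Throat t_e = 0.707 × 5 = 3.535 mm.
r_n/Ω = (0.6 × 480 × 3.535) / 2.0 = 509 N/mm = 0.509 kN/mm.
L_req = P / (r_n/Ω) = 102 / 0.509 = 200.4 mm total.
Round up → use L = 205 mm.

L = 205 mm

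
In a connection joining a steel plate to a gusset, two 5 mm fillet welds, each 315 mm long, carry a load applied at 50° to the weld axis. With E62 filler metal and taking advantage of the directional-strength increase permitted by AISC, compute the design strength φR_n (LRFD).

φR_n ≈ 830 kN

E62XX → F_EXX = 620 MPa.
t_e = 0.707 × 5 = 3.535 mm; A_we = 3.535 × 630 = 2227 mm².
Directional factor: 1.0 + 0.5 sin^1.5(50°) = 1.335.
F_nw = 0.6 × 620 × 1.335 = 496.7 MPa.
φR_n = 0.75 × 496.7 × 2227 × 10⁻³ = 829.6 kN.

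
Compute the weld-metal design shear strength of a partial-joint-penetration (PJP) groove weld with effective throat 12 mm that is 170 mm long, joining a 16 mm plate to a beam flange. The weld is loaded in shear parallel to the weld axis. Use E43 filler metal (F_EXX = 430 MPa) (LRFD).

φR_n ≈ 395 kN

Effective throat (given) t_e = 12 mm.
A_we = 12 × 170 = 2040 mm².
F_nw = 0.6 F_EXX = 258 MPa.
φR_n = 0.75 × 258 × 2040 × 10⁻³ = 394.7 kN.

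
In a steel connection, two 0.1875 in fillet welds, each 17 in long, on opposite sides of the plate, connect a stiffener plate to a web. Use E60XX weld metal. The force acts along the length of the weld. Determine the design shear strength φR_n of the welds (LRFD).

E60XX → F_EXX = 60 ksi.
Effective throat t_e = 0.707 × 0.1875 = 0.1326 in.
Total length L = 34 in; A_we = 0.1326 × 34 = 4.507 in².
F_nw = 0.6 F_EXX = 0.6 × 60 = 36 ksi.
φR_n = 0.75 × 36 × 4.507 = 121.7 kip.

φR_n ≈ 122 kip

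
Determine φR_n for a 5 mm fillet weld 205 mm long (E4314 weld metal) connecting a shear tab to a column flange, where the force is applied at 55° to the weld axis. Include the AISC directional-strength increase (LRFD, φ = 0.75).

φR_n ≈ 192 kN

E43XX → F_EXX = 430 MPa.
t_e = 0.707 × 5 = 3.535 mm; A_we = 3.535 × 205 = 724.7 mm².
Directional factor: 1.0 + 0.5 sin^1.5(55°) = 1.371.
F_nw = 0.6 × 430 × 1.371 = 353.6 MPa.
φR_n = 0.75 × 353.6 × 724.7 × 10⁻³ = 192.2 kN.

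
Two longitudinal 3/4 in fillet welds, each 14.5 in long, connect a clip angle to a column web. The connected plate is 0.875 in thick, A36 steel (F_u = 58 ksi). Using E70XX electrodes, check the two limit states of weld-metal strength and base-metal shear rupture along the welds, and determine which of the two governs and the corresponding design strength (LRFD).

E70XX → F_EXX = 70 ksi.
t_e = 0.707 × 0.75 = 0.5302 in; L = 29 in.
Weld metal: φR_n = 0.75 × 0.6 × 70 × 0.5302 × 29 = 484.4 kip.
Base metal (shear rupture): φR_n = 0.75 × 0.6 × 58 × 0.875 × 29 = 662.3 kip.
Governing: weld metal.

φR_n ≈ 484 kip (weld metal governs)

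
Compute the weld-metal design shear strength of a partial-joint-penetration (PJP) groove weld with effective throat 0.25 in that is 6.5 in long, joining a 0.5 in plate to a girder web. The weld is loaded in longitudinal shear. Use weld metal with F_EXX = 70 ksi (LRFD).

φR_n ≈ 51.2 kip

Effective throat (given) t_e = 0.25 in.
A_we = 0.25 × 6.5 = 1.625 in².
F_nw = 0.6 F_EXX = 42 ksi.
φR_n = 0.75 × 42 × 1.625 = 51.19 kip.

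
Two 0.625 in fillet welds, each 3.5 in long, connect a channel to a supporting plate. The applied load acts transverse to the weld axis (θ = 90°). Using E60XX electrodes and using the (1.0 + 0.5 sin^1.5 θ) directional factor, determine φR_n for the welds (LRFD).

φR_n ≈ 125 kip

E60XX → F_EXX = 60 ksi.
t_e = 0.707 × 0.625 = 0.4419 in; A_we = 0.4419 × 7 = 3.093 in².
Directional factor: 1.0 + 0.5 sin^1.5(90°) = 1.5.
F_nw = 0.6 × 60 × 1.5 = 54 ksi.
φR_n = 0.75 × 54 × 3.093 = 125.3 kip.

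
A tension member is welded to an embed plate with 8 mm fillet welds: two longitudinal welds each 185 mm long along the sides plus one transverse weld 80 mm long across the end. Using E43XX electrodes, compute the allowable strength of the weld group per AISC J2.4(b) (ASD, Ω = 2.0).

R_n/Ω ≈ 328 kN

E43XX → F_EXX = 430 MPa.
t_e = 0.707 × 8 = 5.656 mm.
R_nwl = 0.6 × 430 × 5.656 × 370 × 10⁻³ = 539.9 kN (longitudinal, 2 welds).
R_nwt = 0.6 × 430 × 5.656 × 80 × 10⁻³ = 116.7 kN (transverse, base value).
(i) R_nwl + R_nwt = 656.7 kN; (ii) 0.85 R_nwl + 1.5 R_nwt = 634 kN.
R_n = max = 656.7 kN [governs: (i)]; R_n/Ω = 328.3 kN.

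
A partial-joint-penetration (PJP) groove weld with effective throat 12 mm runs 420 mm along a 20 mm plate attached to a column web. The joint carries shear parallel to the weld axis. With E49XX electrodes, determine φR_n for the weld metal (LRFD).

φR_n ≈ 1110 kN

E49XX → F_EXX = 490 MPa.
Effective throat (given) t_e = 12 mm.
A_we = 12 × 420 = 5040 mm².
F_nw = 0.6 F_EXX = 294 MPa.
φR_n = 0.75 × 294 × 5040 × 10⁻³ = 1111 kN.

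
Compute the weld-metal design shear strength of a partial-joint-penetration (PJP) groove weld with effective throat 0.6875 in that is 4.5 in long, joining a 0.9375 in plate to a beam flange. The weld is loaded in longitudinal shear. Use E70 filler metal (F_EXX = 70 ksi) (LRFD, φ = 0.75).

φR_n ≈ 97.5 kip

Effective throat (given) t_e = 0.6875 in.
A_we = 0.6875 × 4.5 = 3.094 in².
F_nw = 0.6 F_EXX = 42 ksi.
φR_n = 0.75 × 42 × 3.094 = 97.45 kip.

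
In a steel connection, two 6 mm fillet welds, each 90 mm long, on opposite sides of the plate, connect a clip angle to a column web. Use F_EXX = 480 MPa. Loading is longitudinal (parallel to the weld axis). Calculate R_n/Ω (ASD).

Effective throat t_e = 0.707 × 6 = 4.242 mm.
Total length L = 180 mm; A_we = 4.242 × 180 = 763.6 mm².
F_nw = 0.6 F_EXX = 0.6 × 480 = 288 MPa.
R_n = 288 × 763.6 × 10⁻³ = 219.9 kN; R_n/Ω = 219.9/2.0 = 110 kN.

R_n/Ω ≈ 110 kN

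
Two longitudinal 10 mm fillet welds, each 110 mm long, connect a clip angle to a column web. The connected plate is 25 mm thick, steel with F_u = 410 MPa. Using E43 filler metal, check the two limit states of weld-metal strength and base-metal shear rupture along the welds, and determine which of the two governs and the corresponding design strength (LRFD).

φR_n ≈ 301 kN (weld metal governs)

E43XX → F_EXX = 430 MPa.
t_e = 0.707 × 10 = 7.07 mm; L = 220 mm.
Weld metal: φR_n = 0.75 × 0.6 × 430 × 7.07 × 220 × 10⁻³ = 301 kN.
Base metal (shear rupture): φR_n = 0.75 × 0.6 × 410 × 25 × 220 × 10⁻³ = 1015 kN.
Governing: weld metal.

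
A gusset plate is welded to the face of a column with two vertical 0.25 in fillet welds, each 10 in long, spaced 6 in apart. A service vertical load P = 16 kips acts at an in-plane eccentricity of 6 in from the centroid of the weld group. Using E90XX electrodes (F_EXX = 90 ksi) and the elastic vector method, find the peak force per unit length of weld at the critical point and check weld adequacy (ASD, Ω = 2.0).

f_max ≈ 2.14 kip/in; adequate

Total weld length L_w = 20 in. Treat welds as unit-width lines.
Polar moment about centroid: J = 2[d³/12 + d(b/2)²] = 2[10³/12 + 10×3²] = 346.7 in³.
Direct shear f_v = P/L_w = 16 / 20 = 0.8 kip/in (vertical).
Torsion M = P·e = 16 × 6 = 96 kip·in.
Critical point at (x, y) = (3, 5) from centroid. f_tx = M·y/J = 1.385 kip/in; f_ty = M·x/J = 0.8308 kip/in.
Resultant f_max = √[f_tx² + (f_v + f_ty)²] = √[1.385² + (0.8 + 0.8308)²] = 2.139 kip/in.
Capacity per unit length: r_n/Ω = (1/2.0) × 0.6 × 90 × (0.707 × 0.25) = 4.772 kip/in.
2.139 ≤ 4.772 → adequate.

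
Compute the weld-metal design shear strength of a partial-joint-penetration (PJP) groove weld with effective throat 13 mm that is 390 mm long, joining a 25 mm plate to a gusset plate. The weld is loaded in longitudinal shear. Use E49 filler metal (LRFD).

φR_n ≈ 1120 kN

E49XX → F_EXX = 490 MPa.
Effective throat (given) t_e = 13 mm.
A_we = 13 × 390 = 5070 mm².
F_nw = 0.6 F_EXX = 294 MPa.
φR_n = 0.75 × 294 × 5070 × 10⁻³ = 1118 kN.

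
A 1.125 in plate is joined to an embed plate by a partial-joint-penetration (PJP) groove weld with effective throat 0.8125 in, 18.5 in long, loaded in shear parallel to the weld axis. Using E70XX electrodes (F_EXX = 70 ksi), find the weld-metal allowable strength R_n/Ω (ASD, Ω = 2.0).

R_n/Ω ≈ 316 kips

Effective throat (given) t_e = 0.8125 in.
A_we = 0.8125 × 18.5 = 15.03 in².
F_nw = 0.6 F_EXX = 42 ksi.
R_n/Ω = (42 × 15.03) / 2.0 = 315.7 kips.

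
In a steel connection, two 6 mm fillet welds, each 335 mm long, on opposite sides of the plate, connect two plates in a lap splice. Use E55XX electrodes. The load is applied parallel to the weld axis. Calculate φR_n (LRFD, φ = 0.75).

E55XX → F_EXX = 550 MPa.
Effective throat t_e = 0.707 × 6 = 4.242 mm.
Total length L = 670 mm; A_we = 4.242 × 670 = 2842 mm².
F_nw = 0.6 F_EXX = 0.6 × 550 = 330 MPa.
φR_n = 0.75 × 330 × 2842 × 10⁻³ = 703.4 kN.

φR_n ≈ 703 kN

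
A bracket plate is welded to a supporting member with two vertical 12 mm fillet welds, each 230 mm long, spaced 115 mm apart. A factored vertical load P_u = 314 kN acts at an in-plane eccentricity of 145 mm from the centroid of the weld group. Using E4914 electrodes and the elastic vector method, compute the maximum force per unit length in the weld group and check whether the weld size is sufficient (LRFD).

f_max ≈ 2050 N/mm; NOT adequate

E49XX → F_EXX = 490 MPa.
Total weld length L_w = 460 mm. Treat welds as unit-width lines.
Polar moment about centroid: J = 2[d³/12 + d(b/2)²] = 2[230³/12 + 230×57.5²] = 3549000 mm³.
Direct shear f_v = P/L_w = 314×10³ / 460 = 682.6 N/mm (vertical).
Torsion M = P·e = 314×10³ × 145 = 45530000 N·mm.
Critical point at (x, y) = (57.5, 115) from centroid. f_tx = M·y/J = 1475 N/mm; f_ty = M·x/J = 737.7 N/mm.
Resultant f_max = √[f_tx² + (f_v + f_ty)²] = √[1475² + (682.6 + 737.7)²] = 2048 N/mm.
Capacity per unit length: φr_n = 0.75 × 0.6 × 490 × (0.707 × 12) = 1871 N/mm.
2048 > 1871 → NOT adequate.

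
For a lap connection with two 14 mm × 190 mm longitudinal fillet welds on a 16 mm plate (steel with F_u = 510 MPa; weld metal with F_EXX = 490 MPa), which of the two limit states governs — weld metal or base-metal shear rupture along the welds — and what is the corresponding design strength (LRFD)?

t_e = 0.707 × 14 = 9.898 mm; L = 380 mm.
Weld metal: φR_n = 0.75 × 0.6 × 490 × 9.898 × 380 × 10⁻³ = 829.4 kN.
Base metal (shear rupture): φR_n = 0.75 × 0.6 × 510 × 16 × 380 × 10⁻³ = 1395 kN.
Governing: weld metal.

φR_n ≈ 829 kN (weld metal governs)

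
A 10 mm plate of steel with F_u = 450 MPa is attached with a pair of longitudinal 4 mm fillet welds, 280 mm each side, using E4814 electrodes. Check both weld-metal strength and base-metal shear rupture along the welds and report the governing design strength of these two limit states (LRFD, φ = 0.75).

E48XX → F_EXX = 480 MPa.
t_e = 0.707 × 4 = 2.828 mm; L = 560 mm.
Weld metal: φR_n = 0.75 × 0.6 × 480 × 2.828 × 560 × 10⁻³ = 342.1 kN.
Base metal (shear rupture): φR_n = 0.75 × 0.6 × 450 × 10 × 560 × 10⁻³ = 1134 kN.
Governing: weld metal.

φR_n ≈ 342 kN (weld metal governs)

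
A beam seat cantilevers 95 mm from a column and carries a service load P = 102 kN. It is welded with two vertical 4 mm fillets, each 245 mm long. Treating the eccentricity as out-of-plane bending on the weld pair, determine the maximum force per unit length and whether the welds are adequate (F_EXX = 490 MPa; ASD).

L_w = 2 × 245 = 490 mm; section modulus (unit throat) S = 2 × L²/6 = 20010 mm².
Direct shear f_v = P/L_w = 102×10³/490 = 208.2 N/mm.
Moment M = P × e = 102×10³ × 95 = 9690000 N·mm; bending f_b = M/S = 484.3 N/mm.
f_max = √(f_v² + f_b²) = √(208.2² + 484.3²) = 527.1 N/mm.
r_n/Ω = (1/2.0) × 0.6 × 490 × (0.707 × 4) = 415.7 N/mm → NOT adequate.

f_max ≈ 527 N/mm; NOT adequate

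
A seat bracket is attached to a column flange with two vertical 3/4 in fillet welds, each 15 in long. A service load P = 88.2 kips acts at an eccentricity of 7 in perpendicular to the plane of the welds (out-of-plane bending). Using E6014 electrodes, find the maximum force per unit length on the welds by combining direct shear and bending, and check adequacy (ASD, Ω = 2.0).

f_max ≈ 8.74 kip/in; adequate

E60XX → F_EXX = 60 ksi.
L_w = 2 × 15 = 30 in; section modulus (unit throat) S = 2 × L²/6 = 75 in².
Direct shear f_v = P/L_w = 88.2/30 = 2.94 kip/in.
Moment M = P × e = 88.2 × 7 = 617.4 kip·in; bending f_b = M/S = 8.232 kip/in.
f_max = √(f_v² + f_b²) = √(2.94² + 8.232²) = 8.741 kip/in.
r_n/Ω = (1/2.0) × 0.6 × 60 × (0.707 × 0.75) = 9.544 kip/in → adequate.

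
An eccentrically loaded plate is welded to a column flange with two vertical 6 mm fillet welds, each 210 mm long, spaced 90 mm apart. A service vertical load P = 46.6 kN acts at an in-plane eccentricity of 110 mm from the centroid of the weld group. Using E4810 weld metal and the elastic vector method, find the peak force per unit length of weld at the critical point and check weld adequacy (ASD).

f_max ≈ 306 N/mm; adequate

E48XX → F_EXX = 480 MPa.
Total weld length L_w = 420 mm. Treat welds as unit-width lines.
Polar moment about centroid: J = 2[d³/12 + d(b/2)²] = 2[210³/12 + 210×45²] = 2394000 mm³.
Direct shear f_v = P/L_w = 46.6×10³ / 420 = 111 N/mm (vertical).
Torsion M = P·e = 46.6×10³ × 110 = 5126000 N·mm.
Critical point at (x, y) = (45, 105) from centroid. f_tx = M·y/J = 224.8 N/mm; f_ty = M·x/J = 96.35 N/mm.
Resultant f_max = √[f_tx² + (f_v + f_ty)²] = √[224.8² + (111 + 96.35)²] = 305.8 N/mm.
Capacity per unit length: r_n/Ω = (1/2.0) × 0.6 × 480 × (0.707 × 6) = 610.8 N/mm.
305.8 ≤ 610.8 → adequate.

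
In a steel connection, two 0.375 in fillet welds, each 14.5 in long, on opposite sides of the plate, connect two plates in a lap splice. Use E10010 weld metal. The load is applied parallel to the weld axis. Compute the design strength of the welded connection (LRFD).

φR_n ≈ 346 kips

E100XX → F_EXX = 100 ksi.
Effective throat t_e = 0.707 × 0.375 = 0.2651 in.
Total length L = 29 in; A_we = 0.2651 × 29 = 7.689 in².
F_nw = 0.6 F_EXX = 0.6 × 100 = 60 ksi.
φR_n = 0.75 × 60 × 7.689 = 346 kips.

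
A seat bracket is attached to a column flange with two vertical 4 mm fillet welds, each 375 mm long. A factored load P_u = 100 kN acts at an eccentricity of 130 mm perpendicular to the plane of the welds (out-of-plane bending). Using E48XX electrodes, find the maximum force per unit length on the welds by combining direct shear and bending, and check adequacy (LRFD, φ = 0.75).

E48XX → F_EXX = 480 MPa.
L_w = 2 × 375 = 750 mm; section modulus (unit throat) S = 2 × L²/6 = 46880 mm².
Direct shear f_v = P/L_w = 100×10³/750 = 133.3 N/mm.
Moment M = P × e = 100×10³ × 130 = 13000000 N·mm; bending f_b = M/S = 277.3 N/mm.
f_max = √(f_v² + f_b²) = √(133.3² + 277.3²) = 307.7 N/mm.
φr_n = 0.75 × 0.6 × 480 × (0.707 × 4) = 610.8 N/mm → adequate.

f_max ≈ 308 N/mm; adequate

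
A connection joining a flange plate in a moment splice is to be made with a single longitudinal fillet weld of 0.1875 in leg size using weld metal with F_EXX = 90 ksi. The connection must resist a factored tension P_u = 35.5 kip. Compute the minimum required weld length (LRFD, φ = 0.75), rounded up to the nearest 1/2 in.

L = 7 in

Throat t_e = 0.707 × 0.1875 = 0.1326 in.
φr_n = 0.75 × 0.6 × 90 × 0.1326 = 5.369 kip/in.
L_req = P_u / φr_n = 35.5 / 5.369 = 6.612 in total.
Round up → use L = 7 in.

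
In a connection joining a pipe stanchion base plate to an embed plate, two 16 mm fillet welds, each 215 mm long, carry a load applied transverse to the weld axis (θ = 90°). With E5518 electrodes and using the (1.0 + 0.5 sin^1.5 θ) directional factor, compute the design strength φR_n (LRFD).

E55XX → F_EXX = 550 MPa.
t_e = 0.707 × 16 = 11.31 mm; A_we = 11.31 × 430 = 4864 mm².
Directional factor: 1.0 + 0.5 sin^1.5(90°) = 1.5.
F_nw = 0.6 × 550 × 1.5 = 495 MPa.
φR_n = 0.75 × 495 × 4864 × 10⁻³ = 1806 kN.

φR_n ≈ 1810 kN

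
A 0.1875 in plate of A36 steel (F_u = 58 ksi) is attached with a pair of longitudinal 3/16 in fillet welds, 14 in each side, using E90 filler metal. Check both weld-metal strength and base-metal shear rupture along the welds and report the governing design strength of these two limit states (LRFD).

φR_n ≈ 137 kip (base-metal shear rupture governs)

E90XX → F_EXX = 90 ksi.
t_e = 0.707 × 0.1875 = 0.1326 in; L = 28 in.
Weld metal: φR_n = 0.75 × 0.6 × 90 × 0.1326 × 28 = 150.3 kip.
Base metal (shear rupture): φR_n = 0.75 × 0.6 × 58 × 0.1875 × 28 = 137 kip.
Governing: base-metal shear rupture.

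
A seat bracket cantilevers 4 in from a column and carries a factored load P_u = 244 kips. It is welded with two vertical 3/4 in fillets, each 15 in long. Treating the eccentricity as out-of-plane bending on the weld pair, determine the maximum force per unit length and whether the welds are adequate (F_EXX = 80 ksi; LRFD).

f_max ≈ 15.3 kip/in; adequate

L_w = 2 × 15 = 30 in; section modulus (unit throat) S = 2 × L²/6 = 75 in².
Direct shear f_v = P/L_w = 244/30 = 8.133 kip/in.
Moment M = P × e = 244 × 4 = 976 kip·in; bending f_b = M/S = 13.01 kip/in.
f_max = √(f_v² + f_b²) = √(8.133² + 13.01²) = 15.35 kip/in.
φr_n = 0.75 × 0.6 × 80 × (0.707 × 0.75) = 19.09 kip/in → adequate.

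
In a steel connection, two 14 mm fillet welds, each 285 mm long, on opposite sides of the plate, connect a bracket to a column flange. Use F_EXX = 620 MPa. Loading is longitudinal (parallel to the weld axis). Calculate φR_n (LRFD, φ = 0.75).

Effective throat t_e = 0.707 × 14 = 9.898 mm.
Total length L = 570 mm; A_we = 9.898 × 570 = 5642 mm².
F_nw = 0.6 F_EXX = 0.6 × 620 = 372 MPa.
φR_n = 0.75 × 372 × 5642 × 10⁻³ = 1574 kN.

φR_n ≈ 1570 kN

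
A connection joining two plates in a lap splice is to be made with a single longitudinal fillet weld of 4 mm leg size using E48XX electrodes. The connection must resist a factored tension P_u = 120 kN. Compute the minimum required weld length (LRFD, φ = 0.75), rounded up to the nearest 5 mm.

L = 200 mm

E48XX → F_EXX = 480 MPa.
Throat t_e = 0.707 × 4 = 2.828 mm.
φr_n = 0.75 × 0.6 × 480 × 2.828 × 10⁻³ = 0.6108 kN/mm.
L_req = P_u / φr_n = 120 / 0.6108 = 196.4 mm total.
Round up → use L = 200 mm.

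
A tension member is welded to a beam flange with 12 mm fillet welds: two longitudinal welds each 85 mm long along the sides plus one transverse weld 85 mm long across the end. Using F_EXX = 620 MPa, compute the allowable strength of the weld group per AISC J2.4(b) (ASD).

R_n/Ω ≈ 429 kN

t_e = 0.707 × 12 = 8.484 mm.
R_nwl = 0.6 × 620 × 8.484 × 170 × 10⁻³ = 536.5 kN (longitudinal, 2 welds).
R_nwt = 0.6 × 620 × 8.484 × 85 × 10⁻³ = 268.3 kN (transverse, base value).
(i) R_nwl + R_nwt = 804.8 kN; (ii) 0.85 R_nwl + 1.5 R_nwt = 858.4 kN.
R_n = max = 858.4 kN [governs: (ii)]; R_n/Ω = 429.2 kN.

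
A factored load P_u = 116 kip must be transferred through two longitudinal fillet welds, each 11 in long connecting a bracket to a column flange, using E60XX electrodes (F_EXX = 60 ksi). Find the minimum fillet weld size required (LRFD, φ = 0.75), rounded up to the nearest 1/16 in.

Total weld length L = 22 in.
Required throat t_e = P_u / (φ × 0.6 F_EXX × L) = 116 / (0.75 × 0.6 × 60 × 22) = 0.1953 in.
Required leg w = t_e / 0.707 = 0.2762 in → use 5/16 in.

w = 5/16 in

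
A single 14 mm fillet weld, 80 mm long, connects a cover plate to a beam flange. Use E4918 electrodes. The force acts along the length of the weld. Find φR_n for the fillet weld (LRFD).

E49XX → F_EXX = 490 MPa.
Effective throat t_e = 0.707 × 14 = 9.898 mm.
Total length L = 80 mm; A_we = 9.898 × 80 = 791.8 mm².
F_nw = 0.6 F_EXX = 0.6 × 490 = 294 MPa.
φR_n = 0.75 × 294 × 791.8 × 10⁻³ = 174.6 kN.

φR_n ≈ 175 kN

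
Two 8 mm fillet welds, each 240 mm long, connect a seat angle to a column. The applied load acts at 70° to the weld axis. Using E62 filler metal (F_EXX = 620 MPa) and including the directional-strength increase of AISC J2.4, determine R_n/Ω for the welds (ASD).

R_n/Ω ≈ 735 kN

t_e = 0.707 × 8 = 5.656 mm; A_we = 5.656 × 480 = 2715 mm².
Directional factor: 1.0 + 0.5 sin^1.5(70°) = 1.455.
F_nw = 0.6 × 620 × 1.455 = 541.4 MPa.
R_n/Ω = (541.4 × 2715) / 2.0 × 10⁻³ = 735 kN.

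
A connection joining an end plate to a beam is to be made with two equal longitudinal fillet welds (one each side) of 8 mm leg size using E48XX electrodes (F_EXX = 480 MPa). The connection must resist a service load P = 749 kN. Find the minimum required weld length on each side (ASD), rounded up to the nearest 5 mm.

L = 460 mm on each side

Throat t_e = 0.707 × 8 = 5.656 mm.
r_n/Ω = (0.6 × 480 × 5.656) / 2.0 = 814.5 N/mm = 0.8145 kN/mm.
L_req = P / (r_n/Ω) = 749 / 0.8145 = 919.6 mm total.
Per side: 919.6 / 2 = 459.8 mm.
Round up → use L = 460 mm on each side.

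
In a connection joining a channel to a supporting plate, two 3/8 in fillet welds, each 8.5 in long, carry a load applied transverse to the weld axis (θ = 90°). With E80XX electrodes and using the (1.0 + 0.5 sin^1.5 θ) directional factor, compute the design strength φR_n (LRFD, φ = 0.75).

E80XX → F_EXX = 80 ksi.
t_e = 0.707 × 0.375 = 0.2651 in; A_we = 0.2651 × 17 = 4.507 in².
Directional factor: 1.0 + 0.5 sin^1.5(90°) = 1.5.
F_nw = 0.6 × 80 × 1.5 = 72 ksi.
φR_n = 0.75 × 72 × 4.507 = 243.4 kips.

φR_n ≈ 243 kips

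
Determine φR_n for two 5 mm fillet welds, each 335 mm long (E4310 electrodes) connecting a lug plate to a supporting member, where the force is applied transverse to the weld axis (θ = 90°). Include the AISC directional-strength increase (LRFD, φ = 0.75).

E43XX → F_EXX = 430 MPa.
t_e = 0.707 × 5 = 3.535 mm; A_we = 3.535 × 670 = 2368 mm².
Directional factor: 1.0 + 0.5 sin^1.5(90°) = 1.5.
F_nw = 0.6 × 430 × 1.5 = 387 MPa.
φR_n = 0.75 × 387 × 2368 × 10⁻³ = 687.4 kN.

φR_n ≈ 687 kN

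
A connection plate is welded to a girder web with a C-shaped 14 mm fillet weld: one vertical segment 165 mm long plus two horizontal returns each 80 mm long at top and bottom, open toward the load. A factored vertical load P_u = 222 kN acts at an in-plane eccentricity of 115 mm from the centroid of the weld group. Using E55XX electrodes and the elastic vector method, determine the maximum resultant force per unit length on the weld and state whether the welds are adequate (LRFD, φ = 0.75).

E55XX → F_EXX = 550 MPa.
Total weld length L_w = 325 mm. Treat welds as unit-width lines.
Centroid: x̄ = 2×80×40 / 325 = 19.69 mm from the vertical weld.
Polar moment about centroid: J = I_x + I_y = [165³/12 + 2×80×82.5²] + [165×19.69² + 2(80³/12 + 80×20.31²)] = 1679000 mm³.
Direct shear f_v = P/L_w = 222×10³ / 325 = 683.1 N/mm (vertical).
Torsion M = P·e = 222×10³ × 115 = 25530000 N·mm.
Critical point at (x, y) = (60.31, 82.5) from centroid. f_tx = M·y/J = 1255 N/mm; f_ty = M·x/J = 917.2 N/mm.
Resultant f_max = √[f_tx² + (f_v + f_ty)²] = √[1255² + (683.1 + 917.2)²] = 2034 N/mm.
Capacity per unit length: φr_n = 0.75 × 0.6 × 550 × (0.707 × 14) = 2450 N/mm.
2034 ≤ 2450 → adequate.

f_max ≈ 2030 N/mm; adequate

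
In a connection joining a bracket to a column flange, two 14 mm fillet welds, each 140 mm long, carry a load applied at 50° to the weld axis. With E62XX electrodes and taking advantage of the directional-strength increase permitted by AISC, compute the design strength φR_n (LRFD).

E62XX → F_EXX = 620 MPa.
t_e = 0.707 × 14 = 9.898 mm; A_we = 9.898 × 280 = 2771 mm².
Directional factor: 1.0 + 0.5 sin^1.5(50°) = 1.335.
F_nw = 0.6 × 620 × 1.335 = 496.7 MPa.
φR_n = 0.75 × 496.7 × 2771 × 10⁻³ = 1032 kN.

φR_n ≈ 1030 kN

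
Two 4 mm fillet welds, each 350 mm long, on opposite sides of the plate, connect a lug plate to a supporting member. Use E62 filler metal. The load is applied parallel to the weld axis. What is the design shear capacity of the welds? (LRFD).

E62XX → F_EXX = 620 MPa.
Effective throat t_e = 0.707 × 4 = 2.828 mm.
Total length L = 700 mm; A_we = 2.828 × 700 = 1980 mm².
F_nw = 0.6 F_EXX = 0.6 × 620 = 372 MPa.
φR_n = 0.75 × 372 × 1980 × 10⁻³ = 552.3 kN.

φR_n ≈ 552 kN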